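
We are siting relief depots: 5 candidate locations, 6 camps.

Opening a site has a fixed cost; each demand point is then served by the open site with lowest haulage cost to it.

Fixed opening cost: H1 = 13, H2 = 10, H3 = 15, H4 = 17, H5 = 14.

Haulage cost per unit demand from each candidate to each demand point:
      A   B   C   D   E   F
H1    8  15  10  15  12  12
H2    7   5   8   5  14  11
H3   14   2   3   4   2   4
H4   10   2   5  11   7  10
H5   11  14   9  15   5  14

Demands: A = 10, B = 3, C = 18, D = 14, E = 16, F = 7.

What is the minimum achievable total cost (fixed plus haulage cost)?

Open {H2, H3}: assign each demand point to its cheapest open site.
  A→H2 10×7=70, B→H3 3×2=6, C→H3 18×3=54, D→H3 14×4=56, E→H3 16×2=32, F→H3 7×4=28
  haulage cost 246, fixed 25 → total 271.
Compare {H1, H3}: haulage cost 256 + fixed 28 = 284.
Compare {H1, H2, H3}: haulage cost 246 + fixed 38 = 284.
Compare {H2, H3, H5}: haulage cost 246 + fixed 39 = 285.
All other subsets cost ≥ 284. Minimum total cost: 271.

271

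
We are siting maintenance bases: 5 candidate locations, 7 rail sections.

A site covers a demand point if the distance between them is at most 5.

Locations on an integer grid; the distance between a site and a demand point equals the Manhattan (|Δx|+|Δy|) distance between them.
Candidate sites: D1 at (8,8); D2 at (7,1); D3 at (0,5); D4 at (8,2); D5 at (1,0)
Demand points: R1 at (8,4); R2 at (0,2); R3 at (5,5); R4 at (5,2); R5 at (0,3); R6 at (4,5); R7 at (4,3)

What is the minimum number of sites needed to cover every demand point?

2

Coverage sets (demand points within 5 of each site):
  D1: {R1}
  D2: {R1, R4, R7}
  D3: {R2, R3, R5, R6}
  D4: {R1, R4, R7}
  D5: {R2, R5}
No single site covers all 7 demand points.
But {D2, D3} covers everything, so the minimum is 2.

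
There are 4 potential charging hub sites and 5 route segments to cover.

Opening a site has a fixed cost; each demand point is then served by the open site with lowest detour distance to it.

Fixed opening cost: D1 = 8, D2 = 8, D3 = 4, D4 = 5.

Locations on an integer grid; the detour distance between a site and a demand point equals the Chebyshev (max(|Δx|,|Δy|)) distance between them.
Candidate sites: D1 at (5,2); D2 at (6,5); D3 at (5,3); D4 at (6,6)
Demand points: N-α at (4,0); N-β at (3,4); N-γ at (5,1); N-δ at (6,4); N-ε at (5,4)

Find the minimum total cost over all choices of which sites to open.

13

Open {D3}: assign each demand point to its cheapest open site.
  N-α→D3 3, N-β→D3 2, N-γ→D3 2, N-δ→D3 1, N-ε→D3 1
  detour distance 9, fixed 4 → total 13.
Compare {D1}: detour distance 9 + fixed 8 = 17.
Compare {D3, D4}: detour distance 9 + fixed 9 = 18.
Compare {D1, D3}: detour distance 7 + fixed 12 = 19.
All other subsets cost ≥ 17. Minimum total cost: 13.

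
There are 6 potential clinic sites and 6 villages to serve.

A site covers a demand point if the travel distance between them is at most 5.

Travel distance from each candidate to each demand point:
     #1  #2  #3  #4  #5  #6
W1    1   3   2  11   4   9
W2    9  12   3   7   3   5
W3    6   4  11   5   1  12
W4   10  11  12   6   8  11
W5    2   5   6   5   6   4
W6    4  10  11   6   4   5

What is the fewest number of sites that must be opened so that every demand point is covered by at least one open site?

2

Coverage sets (demand points within 5 of each site):
  W1: {#1, #2, #3, #5}
  W2: {#3, #5, #6}
  W3: {#2, #4, #5}
  W4: {}
  W5: {#1, #2, #4, #6}
  W6: {#1, #5, #6}
No single site covers all 6 demand points.
But {W1, W5} covers everything, so the minimum is 2.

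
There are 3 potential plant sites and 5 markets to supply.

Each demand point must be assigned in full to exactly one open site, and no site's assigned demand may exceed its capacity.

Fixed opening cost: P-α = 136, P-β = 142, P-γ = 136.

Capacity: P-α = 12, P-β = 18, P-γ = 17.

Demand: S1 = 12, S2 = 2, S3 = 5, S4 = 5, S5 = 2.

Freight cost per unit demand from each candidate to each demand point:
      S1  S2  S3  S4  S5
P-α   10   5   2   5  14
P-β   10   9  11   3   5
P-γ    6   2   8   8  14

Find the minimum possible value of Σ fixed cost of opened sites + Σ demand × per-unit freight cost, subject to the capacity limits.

411

Open {P-α, P-γ}; cheapest assignment that respects the capacities:
  P-α (cap 12, load 12): S3, S4, S5 — cost 5×2 + 5×5 + 2×14 = 63
  P-γ (cap 17, load 14): S1, S2 — cost 12×6 + 2×2 = 76
  Shipping 139, fixed 272 → total 411.
  Any other capacity-feasible assignment to {P-α, P-γ} ships for at least 139.
Compare {P-β, P-γ}: its best feasible assignment gives total 433.
Compare {P-α, P-β}: its best feasible assignment gives total 453.
Every other set of open sites that can feasibly serve all demand totals ≥ 433 even under its best assignment. Minimum: 411.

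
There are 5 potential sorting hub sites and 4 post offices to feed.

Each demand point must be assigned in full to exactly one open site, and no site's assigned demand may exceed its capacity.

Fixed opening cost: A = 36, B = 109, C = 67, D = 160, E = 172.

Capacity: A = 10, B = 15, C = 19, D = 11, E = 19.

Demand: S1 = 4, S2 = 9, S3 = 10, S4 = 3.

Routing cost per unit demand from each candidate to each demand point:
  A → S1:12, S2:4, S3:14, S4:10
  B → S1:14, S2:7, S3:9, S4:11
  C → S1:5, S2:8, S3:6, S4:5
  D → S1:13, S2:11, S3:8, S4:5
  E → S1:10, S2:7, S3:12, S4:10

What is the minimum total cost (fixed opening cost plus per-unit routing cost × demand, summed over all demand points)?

Open {A, C}; cheapest assignment that respects the capacities:
  A (cap 10, load 9): S2 — cost 9×4 = 36
  C (cap 19, load 17): S1, S3, S4 — cost 4×5 + 10×6 + 3×5 = 95
  Shipping 131, fixed 103 → total 234.
  Any other capacity-feasible assignment to {A, C} ships for at least 131.
Compare {B, C}: its best feasible assignment gives total 334.
Compare {A, B, C}: its best feasible assignment gives total 343.
Every other set of open sites that can feasibly serve all demand totals ≥ 334 even under its best assignment. Minimum: 234.

234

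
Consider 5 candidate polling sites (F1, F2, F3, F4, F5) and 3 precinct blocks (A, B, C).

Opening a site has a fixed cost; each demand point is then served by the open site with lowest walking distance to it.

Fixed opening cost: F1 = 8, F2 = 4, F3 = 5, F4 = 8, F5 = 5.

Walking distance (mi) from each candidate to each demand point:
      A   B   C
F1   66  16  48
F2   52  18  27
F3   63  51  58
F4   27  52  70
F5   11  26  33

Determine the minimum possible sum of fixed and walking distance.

Open {F2, F5}: assign each demand point to its cheapest open site.
  A→F5 11, B→F2 18, C→F2 27
  walking distance 56, fixed 9 → total 65.
Compare {F2, F3, F5}: walking distance 56 + fixed 14 = 70.
Compare {F1, F2, F5}: walking distance 54 + fixed 17 = 71.
Compare {F1, F5}: walking distance 60 + fixed 13 = 73.
All other subsets cost ≥ 70. Minimum total cost: 65.

65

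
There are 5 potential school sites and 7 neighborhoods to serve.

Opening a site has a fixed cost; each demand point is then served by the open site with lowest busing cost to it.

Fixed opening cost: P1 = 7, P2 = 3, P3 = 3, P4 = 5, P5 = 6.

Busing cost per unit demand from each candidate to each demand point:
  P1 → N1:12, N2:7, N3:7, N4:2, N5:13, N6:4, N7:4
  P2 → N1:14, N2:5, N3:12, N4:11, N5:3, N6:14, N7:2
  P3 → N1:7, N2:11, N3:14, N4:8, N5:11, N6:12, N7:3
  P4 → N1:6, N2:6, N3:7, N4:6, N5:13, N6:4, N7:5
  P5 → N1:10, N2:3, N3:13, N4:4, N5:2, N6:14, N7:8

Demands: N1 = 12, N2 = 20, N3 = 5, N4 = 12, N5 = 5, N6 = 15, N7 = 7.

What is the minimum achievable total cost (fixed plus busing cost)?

Open {P1, P2, P4, P5}: assign each demand point to its cheapest open site.
  N1→P4 12×6=72, N2→P5 20×3=60, N3→P1 5×7=35, N4→P1 12×2=24, N5→P5 5×2=10, N6→P1 15×4=60, N7→P2 7×2=14
  busing cost 275, fixed 21 → total 296.
Compare {P1, P2, P3, P4, P5}: busing cost 275 + fixed 24 = 299.
Compare {P1, P3, P4, P5}: busing cost 282 + fixed 21 = 303.
Compare {P1, P2, P3, P5}: busing cost 287 + fixed 19 = 306.
All other subsets cost ≥ 299. Minimum total cost: 296.

296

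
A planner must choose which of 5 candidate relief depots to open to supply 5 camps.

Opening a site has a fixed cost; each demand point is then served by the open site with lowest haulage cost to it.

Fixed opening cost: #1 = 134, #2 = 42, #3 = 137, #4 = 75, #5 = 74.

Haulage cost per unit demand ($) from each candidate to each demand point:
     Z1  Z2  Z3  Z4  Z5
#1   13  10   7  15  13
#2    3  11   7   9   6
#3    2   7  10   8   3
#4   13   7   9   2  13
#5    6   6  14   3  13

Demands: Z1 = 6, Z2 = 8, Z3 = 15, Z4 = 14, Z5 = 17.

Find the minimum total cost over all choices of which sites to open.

Open {#2, #4}: assign each demand point to its cheapest open site.
  Z1→#2 6×3=18, Z2→#4 8×7=56, Z3→#2 15×7=105, Z4→#4 14×2=28, Z5→#2 17×6=102
  haulage cost 309, fixed 117 → total 426.
Compare {#2, #5}: haulage cost 315 + fixed 116 = 431.
Compare {#2}: haulage cost 439 + fixed 42 = 481.
Compare {#2, #4, #5}: haulage cost 301 + fixed 191 = 492.
All other subsets cost ≥ 431. Minimum total cost: 426.

426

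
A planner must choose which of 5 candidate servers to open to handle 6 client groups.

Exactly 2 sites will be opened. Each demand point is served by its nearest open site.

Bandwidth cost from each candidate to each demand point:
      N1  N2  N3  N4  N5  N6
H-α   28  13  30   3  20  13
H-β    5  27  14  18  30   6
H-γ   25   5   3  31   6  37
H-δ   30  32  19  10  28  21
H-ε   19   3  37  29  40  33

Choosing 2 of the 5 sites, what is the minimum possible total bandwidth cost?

43

Open {H-β, H-γ}.
  N1→H-β 5, N2→H-γ 5, N3→H-γ 3, N4→H-β 18, N5→H-γ 6, N6→H-β 6  ⇒ total 43.
Compare {H-α, H-γ}: total 55.
Compare {H-α, H-β}: total 61.
No size-2 selection does better; minimum is 43.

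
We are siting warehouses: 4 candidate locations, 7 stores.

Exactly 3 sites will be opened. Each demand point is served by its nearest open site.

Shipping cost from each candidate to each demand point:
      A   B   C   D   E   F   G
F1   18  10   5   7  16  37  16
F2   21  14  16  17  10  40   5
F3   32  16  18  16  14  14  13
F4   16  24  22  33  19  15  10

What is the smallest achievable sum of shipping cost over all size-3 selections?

68

Open {F1, F2, F4}.
  A→F4 16, B→F1 10, C→F1 5, D→F1 7, E→F2 10, F→F4 15, G→F2 5  ⇒ total 68.
Compare {F1, F2, F3}: total 69.
Compare {F1, F3, F4}: total 76.
No size-3 selection does better; minimum is 68.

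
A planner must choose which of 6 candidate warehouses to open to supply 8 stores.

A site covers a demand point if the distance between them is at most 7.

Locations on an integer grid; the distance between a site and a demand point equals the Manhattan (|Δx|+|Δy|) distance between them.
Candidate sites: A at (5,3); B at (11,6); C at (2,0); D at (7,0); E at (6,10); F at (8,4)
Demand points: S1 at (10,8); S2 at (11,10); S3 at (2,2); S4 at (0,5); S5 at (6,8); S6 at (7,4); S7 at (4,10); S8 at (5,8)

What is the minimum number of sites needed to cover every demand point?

2

Coverage sets (demand points within 7 of each site):
  A: {S3, S4, S5, S6, S8}
  B: {S1, S2, S5, S6}
  C: {S3, S4}
  D: {S3, S6}
  E: {S1, S2, S5, S6, S7, S8}
  F: {S1, S5, S6, S8}
No single site covers all 8 demand points.
But {A, E} covers everything, so the minimum is 2.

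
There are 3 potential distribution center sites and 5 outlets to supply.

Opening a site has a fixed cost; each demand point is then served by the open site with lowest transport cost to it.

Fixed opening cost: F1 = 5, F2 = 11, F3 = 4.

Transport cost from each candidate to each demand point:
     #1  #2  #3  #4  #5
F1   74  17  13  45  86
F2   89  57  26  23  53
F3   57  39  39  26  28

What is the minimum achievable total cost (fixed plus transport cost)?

Open {F1, F3}: assign each demand point to its cheapest open site.
  #1→F3 57, #2→F1 17, #3→F1 13, #4→F3 26, #5→F3 28
  transport cost 141, fixed 9 → total 150.
Compare {F1, F2, F3}: transport cost 138 + fixed 20 = 158.
Compare {F2, F3}: transport cost 173 + fixed 15 = 188.
Compare {F3}: transport cost 189 + fixed 4 = 193.
All other subsets cost ≥ 158. Minimum total cost: 150.

150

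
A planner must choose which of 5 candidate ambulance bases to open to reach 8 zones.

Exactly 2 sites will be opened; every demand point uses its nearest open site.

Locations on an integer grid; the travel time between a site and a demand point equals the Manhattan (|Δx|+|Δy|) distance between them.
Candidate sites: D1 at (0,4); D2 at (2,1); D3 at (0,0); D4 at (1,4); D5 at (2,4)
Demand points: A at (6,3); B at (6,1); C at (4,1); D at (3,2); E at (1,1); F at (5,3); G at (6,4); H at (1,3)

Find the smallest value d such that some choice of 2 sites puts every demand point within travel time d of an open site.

5

Open {D2, D5}.
  Farthest demand point is A at travel time 5 (to D5); all others are ≤ 5.
With {D1, D2} the worst case is 6.
With {D2, D4} the worst case is 6.
No size-2 selection achieves below 5.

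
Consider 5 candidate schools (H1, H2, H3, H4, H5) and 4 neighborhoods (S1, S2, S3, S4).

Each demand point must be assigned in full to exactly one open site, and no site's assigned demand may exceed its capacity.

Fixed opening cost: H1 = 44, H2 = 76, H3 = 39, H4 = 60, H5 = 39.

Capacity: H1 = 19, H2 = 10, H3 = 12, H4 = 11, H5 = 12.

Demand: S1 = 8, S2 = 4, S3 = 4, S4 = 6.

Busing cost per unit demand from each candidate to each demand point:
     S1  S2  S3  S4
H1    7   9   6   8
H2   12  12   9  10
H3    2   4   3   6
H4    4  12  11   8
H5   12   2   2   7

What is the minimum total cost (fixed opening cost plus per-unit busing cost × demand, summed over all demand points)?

156

Open {H3, H5}; cheapest assignment that respects the capacities:
  H3 (cap 12, load 12): S1, S3 — cost 8×2 + 4×3 = 28
  H5 (cap 12, load 10): S2, S4 — cost 4×2 + 6×7 = 50
  Shipping 78, fixed 78 → total 156.
  Any other capacity-feasible assignment to {H3, H5} ships for at least 78.
Compare {H1, H3}: its best feasible assignment gives total 187.
Compare {H1, H3, H5}: its best feasible assignment gives total 200.
Every other set of open sites that can feasibly serve all demand totals ≥ 187 even under its best assignment. Minimum: 156.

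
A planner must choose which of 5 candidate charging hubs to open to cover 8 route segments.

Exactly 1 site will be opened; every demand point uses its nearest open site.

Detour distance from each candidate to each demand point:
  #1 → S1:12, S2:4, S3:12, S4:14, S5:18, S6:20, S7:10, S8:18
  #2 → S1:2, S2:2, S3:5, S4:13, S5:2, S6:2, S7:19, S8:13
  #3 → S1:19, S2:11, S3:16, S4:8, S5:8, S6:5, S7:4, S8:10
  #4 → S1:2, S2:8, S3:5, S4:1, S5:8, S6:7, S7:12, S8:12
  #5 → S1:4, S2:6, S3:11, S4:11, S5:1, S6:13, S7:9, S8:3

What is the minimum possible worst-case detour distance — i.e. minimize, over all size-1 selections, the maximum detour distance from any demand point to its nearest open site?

12

Open {#4}.
  Farthest demand point is S7 at detour distance 12 (to #4); all others are ≤ 12.
With {#5} the worst case is 13.
With {#2} the worst case is 19.
No size-1 selection achieves below 12.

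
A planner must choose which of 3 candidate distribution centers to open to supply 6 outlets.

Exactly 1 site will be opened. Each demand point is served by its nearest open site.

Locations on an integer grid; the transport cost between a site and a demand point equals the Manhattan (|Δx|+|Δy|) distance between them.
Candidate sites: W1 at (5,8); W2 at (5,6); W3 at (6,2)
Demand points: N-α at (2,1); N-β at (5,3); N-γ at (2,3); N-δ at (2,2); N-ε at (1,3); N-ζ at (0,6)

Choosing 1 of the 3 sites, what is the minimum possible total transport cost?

32

Open {W3}.
  N-α→W3 5, N-β→W3 2, N-γ→W3 5, N-δ→W3 4, N-ε→W3 6, N-ζ→W3 10  ⇒ total 32.
Compare {W2}: total 36.
Compare {W1}: total 48.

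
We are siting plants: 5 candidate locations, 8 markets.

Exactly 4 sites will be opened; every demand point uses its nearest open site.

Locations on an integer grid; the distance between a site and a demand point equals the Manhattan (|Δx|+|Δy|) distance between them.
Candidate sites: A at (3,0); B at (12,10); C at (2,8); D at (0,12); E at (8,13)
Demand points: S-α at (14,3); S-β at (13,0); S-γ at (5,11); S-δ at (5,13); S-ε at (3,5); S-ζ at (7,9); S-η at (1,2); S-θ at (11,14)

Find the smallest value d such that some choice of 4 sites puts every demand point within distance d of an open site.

10

Open {A, B, C, D}.
  Farthest demand point is S-β at distance 10 (to A); all others are ≤ 10.
With {A, B, C, E} the worst case is 10.
With {A, B, D, E} the worst case is 10.
No size-4 selection achieves below 10.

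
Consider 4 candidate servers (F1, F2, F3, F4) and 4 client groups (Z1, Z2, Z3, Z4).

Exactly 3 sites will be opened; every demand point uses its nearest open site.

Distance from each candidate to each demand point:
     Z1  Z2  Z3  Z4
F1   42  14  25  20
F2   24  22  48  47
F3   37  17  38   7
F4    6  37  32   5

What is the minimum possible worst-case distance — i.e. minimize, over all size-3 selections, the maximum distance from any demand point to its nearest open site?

Open {F1, F2, F3}.
  Farthest demand point is Z3 at distance 25 (to F1); all others are ≤ 25.
With {F1, F2, F4} the worst case is 25.
With {F1, F3, F4} the worst case is 25.
No size-3 selection achieves below 25.

25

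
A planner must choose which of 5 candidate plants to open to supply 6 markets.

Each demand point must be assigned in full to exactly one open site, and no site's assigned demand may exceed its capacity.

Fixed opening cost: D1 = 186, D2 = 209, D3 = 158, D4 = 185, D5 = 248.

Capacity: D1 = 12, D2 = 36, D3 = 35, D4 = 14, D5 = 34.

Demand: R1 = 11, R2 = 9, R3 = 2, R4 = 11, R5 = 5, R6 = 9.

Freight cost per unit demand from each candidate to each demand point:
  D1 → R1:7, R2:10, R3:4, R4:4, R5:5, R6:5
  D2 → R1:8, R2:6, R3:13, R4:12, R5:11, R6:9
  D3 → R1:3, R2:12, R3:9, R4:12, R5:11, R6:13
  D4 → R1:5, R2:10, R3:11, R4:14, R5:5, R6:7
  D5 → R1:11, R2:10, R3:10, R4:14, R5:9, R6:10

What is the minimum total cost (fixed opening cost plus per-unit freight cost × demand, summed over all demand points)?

722

Open {D3, D4}; cheapest assignment that respects the capacities:
  D3 (cap 35, load 33): R1, R2, R3, R4 — cost 11×3 + 9×12 + 2×9 + 11×12 = 291
  D4 (cap 14, load 14): R5, R6 — cost 5×5 + 9×7 = 88
  Shipping 379, fixed 343 → total 722.
  Any other capacity-feasible assignment to {D3, D4} ships for at least 379.
Compare {D2, D3}: its best feasible assignment gives total 740.
Compare {D1, D2}: its best feasible assignment gives total 743.
Every other set of open sites that can feasibly serve all demand totals ≥ 740 even under its best assignment. Minimum: 722.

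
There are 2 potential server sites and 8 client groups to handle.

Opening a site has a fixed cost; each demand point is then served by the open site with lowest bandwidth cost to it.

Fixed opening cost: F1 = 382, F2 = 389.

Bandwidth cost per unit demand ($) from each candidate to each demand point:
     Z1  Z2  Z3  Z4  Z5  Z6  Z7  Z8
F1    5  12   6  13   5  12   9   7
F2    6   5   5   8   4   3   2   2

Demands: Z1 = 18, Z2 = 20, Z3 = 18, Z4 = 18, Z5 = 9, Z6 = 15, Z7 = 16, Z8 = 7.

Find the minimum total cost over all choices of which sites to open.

958

Open {F2}: assign each demand point to its cheapest open site.
  Z1→F2 18×6=108, Z2→F2 20×5=100, Z3→F2 18×5=90, Z4→F2 18×8=144, Z5→F2 9×4=36, Z6→F2 15×3=45, Z7→F2 16×2=32, Z8→F2 7×2=14
  bandwidth cost 569, fixed 389 → total 958.
Compare {F1, F2}: bandwidth cost 551 + fixed 771 = 1322.
Compare {F1}: bandwidth cost 1090 + fixed 382 = 1472.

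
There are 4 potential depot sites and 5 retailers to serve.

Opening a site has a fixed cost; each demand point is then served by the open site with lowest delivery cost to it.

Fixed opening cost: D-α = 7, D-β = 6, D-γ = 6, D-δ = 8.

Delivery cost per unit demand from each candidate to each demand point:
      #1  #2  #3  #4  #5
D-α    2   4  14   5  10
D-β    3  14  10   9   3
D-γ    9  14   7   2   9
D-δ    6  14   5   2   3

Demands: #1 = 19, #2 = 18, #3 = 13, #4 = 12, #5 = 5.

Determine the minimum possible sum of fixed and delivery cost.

229

Open {D-α, D-δ}: assign each demand point to its cheapest open site.
  #1→D-α 19×2=38, #2→D-α 18×4=72, #3→D-δ 13×5=65, #4→D-δ 12×2=24, #5→D-δ 5×3=15
  delivery cost 214, fixed 15 → total 229.
Compare {D-α, D-β, D-δ}: delivery cost 214 + fixed 21 = 235.
Compare {D-α, D-γ, D-δ}: delivery cost 214 + fixed 21 = 235.
Compare {D-α, D-β, D-γ, D-δ}: delivery cost 214 + fixed 27 = 241.
All other subsets cost ≥ 235. Minimum total cost: 229.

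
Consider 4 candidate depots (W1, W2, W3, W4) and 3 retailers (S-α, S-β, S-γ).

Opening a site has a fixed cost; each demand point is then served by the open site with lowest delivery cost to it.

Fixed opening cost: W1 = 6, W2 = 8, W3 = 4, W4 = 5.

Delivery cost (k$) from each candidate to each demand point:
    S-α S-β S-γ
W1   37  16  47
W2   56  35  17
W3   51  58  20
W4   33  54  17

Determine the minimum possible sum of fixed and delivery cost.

Open {W1, W4}: assign each demand point to its cheapest open site.
  S-α→W4 33, S-β→W1 16, S-γ→W4 17
  delivery cost 66, fixed 11 → total 77.
Compare {W1, W3, W4}: delivery cost 66 + fixed 15 = 81.
Compare {W1, W3}: delivery cost 73 + fixed 10 = 83.
Compare {W1, W2}: delivery cost 70 + fixed 14 = 84.
All other subsets cost ≥ 81. Minimum total cost: 77.

77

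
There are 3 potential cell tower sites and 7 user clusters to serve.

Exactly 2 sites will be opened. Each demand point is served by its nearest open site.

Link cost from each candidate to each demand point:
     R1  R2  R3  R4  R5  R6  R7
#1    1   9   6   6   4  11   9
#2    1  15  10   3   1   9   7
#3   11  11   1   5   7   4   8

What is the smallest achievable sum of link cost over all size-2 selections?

28

Open {#2, #3}.
  R1→#2 1, R2→#3 11, R3→#3 1, R4→#2 3, R5→#2 1, R6→#3 4, R7→#2 7  ⇒ total 28.
Compare {#1, #3}: total 32.
Compare {#1, #2}: total 36.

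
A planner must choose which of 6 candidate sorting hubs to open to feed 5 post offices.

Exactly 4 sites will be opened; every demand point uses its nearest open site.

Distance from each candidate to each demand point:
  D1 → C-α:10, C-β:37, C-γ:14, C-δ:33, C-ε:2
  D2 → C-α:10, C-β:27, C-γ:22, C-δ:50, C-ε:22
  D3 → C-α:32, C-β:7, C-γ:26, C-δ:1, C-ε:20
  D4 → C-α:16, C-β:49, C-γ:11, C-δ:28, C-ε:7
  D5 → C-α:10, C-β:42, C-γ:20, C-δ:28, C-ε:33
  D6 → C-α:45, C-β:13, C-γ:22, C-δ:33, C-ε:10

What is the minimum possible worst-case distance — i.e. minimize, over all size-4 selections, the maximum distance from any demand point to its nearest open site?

11

Open {D1, D2, D3, D4}.
  Farthest demand point is C-γ at distance 11 (to D4); all others are ≤ 11.
With {D1, D3, D4, D5} the worst case is 11.
With {D1, D3, D4, D6} the worst case is 11.
No size-4 selection achieves below 11.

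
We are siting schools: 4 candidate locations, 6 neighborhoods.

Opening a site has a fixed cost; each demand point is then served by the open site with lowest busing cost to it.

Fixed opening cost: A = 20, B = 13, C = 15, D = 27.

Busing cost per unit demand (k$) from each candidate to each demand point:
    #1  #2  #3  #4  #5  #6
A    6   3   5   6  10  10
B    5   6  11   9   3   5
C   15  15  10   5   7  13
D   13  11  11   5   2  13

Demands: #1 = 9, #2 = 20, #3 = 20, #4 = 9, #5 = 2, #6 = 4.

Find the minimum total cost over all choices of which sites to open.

318

Open {A, B}: assign each demand point to its cheapest open site.
  #1→B 9×5=45, #2→A 20×3=60, #3→A 20×5=100, #4→A 9×6=54, #5→B 2×3=6, #6→B 4×5=20
  busing cost 285, fixed 33 → total 318.
Compare {A, B, C}: busing cost 276 + fixed 48 = 324.
Compare {A, B, D}: busing cost 274 + fixed 60 = 334.
Compare {A}: busing cost 328 + fixed 20 = 348.
All other subsets cost ≥ 324. Minimum total cost: 318.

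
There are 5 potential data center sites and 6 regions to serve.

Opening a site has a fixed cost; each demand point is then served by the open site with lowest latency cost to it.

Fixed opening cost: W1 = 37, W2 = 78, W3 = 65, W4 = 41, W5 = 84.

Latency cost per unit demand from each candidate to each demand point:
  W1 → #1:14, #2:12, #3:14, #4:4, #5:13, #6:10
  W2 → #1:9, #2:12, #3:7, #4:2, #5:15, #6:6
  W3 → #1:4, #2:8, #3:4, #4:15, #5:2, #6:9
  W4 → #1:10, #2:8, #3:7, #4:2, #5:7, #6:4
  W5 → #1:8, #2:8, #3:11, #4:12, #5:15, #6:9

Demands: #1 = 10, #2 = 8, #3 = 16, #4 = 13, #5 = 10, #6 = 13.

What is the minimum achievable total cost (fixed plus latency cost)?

372

Open {W3, W4}: assign each demand point to its cheapest open site.
  #1→W3 10×4=40, #2→W3 8×8=64, #3→W3 16×4=64, #4→W4 13×2=26, #5→W3 10×2=20, #6→W4 13×4=52
  latency cost 266, fixed 106 → total 372.
Compare {W1, W3, W4}: latency cost 266 + fixed 143 = 409.
Compare {W2, W3}: latency cost 292 + fixed 143 = 435.
Compare {W2, W3, W4}: latency cost 266 + fixed 184 = 450.
All other subsets cost ≥ 409. Minimum total cost: 372.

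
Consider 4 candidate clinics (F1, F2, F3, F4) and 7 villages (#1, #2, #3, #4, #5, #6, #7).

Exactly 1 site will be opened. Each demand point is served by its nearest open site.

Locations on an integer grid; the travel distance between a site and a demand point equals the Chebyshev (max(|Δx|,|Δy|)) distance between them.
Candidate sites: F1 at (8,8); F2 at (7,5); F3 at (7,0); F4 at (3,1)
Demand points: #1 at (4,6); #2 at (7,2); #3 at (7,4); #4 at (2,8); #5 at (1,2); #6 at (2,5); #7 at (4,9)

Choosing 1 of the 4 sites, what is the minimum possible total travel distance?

Open {F2}.
  #1→F2 3, #2→F2 3, #3→F2 1, #4→F2 5, #5→F2 6, #6→F2 5, #7→F2 4  ⇒ total 27.
Compare {F4}: total 34.
Compare {F1}: total 37.
No size-1 selection does better; minimum is 27.

27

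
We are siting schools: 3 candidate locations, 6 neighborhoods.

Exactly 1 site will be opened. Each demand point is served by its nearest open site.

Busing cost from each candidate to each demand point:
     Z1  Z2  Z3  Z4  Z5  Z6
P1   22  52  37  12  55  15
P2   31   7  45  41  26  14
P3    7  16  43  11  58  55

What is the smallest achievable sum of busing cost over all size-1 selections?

Open {P2}.
  Z1→P2 31, Z2→P2 7, Z3→P2 45, Z4→P2 41, Z5→P2 26, Z6→P2 14  ⇒ total 164.
Compare {P3}: total 190.
Compare {P1}: total 193.

164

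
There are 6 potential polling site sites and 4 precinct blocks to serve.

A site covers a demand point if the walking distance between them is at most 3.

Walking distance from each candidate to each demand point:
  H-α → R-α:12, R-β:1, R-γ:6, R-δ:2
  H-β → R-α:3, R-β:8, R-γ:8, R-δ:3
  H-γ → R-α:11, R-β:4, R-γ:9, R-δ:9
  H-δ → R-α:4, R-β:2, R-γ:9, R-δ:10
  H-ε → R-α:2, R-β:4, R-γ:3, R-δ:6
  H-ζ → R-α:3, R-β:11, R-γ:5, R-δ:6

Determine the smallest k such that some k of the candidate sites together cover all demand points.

2

Coverage sets (demand points within 3 of each site):
  H-α: {R-β, R-δ}
  H-β: {R-α, R-δ}
  H-γ: {}
  H-δ: {R-β}
  H-ε: {R-α, R-γ}
  H-ζ: {R-α}
No single site covers all 4 demand points.
But {H-α, H-ε} covers everything, so the minimum is 2.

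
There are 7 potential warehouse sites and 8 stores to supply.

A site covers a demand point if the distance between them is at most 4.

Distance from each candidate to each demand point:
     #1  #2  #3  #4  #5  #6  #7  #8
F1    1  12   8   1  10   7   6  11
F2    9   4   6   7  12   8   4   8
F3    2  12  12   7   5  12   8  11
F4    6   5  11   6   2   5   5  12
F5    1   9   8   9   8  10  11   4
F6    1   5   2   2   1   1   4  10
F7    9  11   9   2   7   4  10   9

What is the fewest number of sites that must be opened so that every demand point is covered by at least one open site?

Coverage sets (demand points within 4 of each site):
  F1: {#1, #4}
  F2: {#2, #7}
  F3: {#1}
  F4: {#5}
  F5: {#1, #8}
  F6: {#1, #3, #4, #5, #6, #7}
  F7: {#4, #6}
No 2 sites suffice: every size-2 union leaves at least one demand point uncovered.
But {F2, F5, F6} covers everything, so the minimum is 3.

3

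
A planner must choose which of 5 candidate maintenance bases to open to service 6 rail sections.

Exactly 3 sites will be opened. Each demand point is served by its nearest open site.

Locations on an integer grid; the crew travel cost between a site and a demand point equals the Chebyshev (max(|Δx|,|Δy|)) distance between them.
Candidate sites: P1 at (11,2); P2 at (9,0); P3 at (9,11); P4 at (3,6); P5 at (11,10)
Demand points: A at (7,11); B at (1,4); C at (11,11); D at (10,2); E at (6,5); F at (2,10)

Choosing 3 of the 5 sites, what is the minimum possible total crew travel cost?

Open {P1, P3, P4}.
  A→P3 2, B→P4 2, C→P3 2, D→P1 1, E→P4 3, F→P4 4  ⇒ total 14.
Compare {P1, P4, P5}: total 15.
Compare {P2, P3, P4}: total 15.
No size-3 selection does better; minimum is 14.

14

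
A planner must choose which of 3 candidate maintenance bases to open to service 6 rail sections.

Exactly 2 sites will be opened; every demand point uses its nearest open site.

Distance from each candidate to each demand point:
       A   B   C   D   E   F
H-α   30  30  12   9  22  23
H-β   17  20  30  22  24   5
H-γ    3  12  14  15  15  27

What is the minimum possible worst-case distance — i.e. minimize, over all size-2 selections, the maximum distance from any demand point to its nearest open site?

15

Open {H-β, H-γ}.
  Farthest demand point is D at distance 15 (to H-γ); all others are ≤ 15.
With {H-α, H-β} the worst case is 22.
With {H-α, H-γ} the worst case is 23.
No size-2 selection achieves below 15.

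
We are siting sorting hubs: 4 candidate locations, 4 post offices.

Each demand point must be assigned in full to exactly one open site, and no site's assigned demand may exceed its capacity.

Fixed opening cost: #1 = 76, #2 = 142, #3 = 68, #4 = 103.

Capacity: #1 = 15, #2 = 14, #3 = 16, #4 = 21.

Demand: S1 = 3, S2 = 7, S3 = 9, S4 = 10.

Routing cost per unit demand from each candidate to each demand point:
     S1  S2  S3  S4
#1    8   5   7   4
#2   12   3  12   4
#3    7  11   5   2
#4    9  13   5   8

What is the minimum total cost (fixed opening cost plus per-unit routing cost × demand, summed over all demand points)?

330

Open {#1, #3}; cheapest assignment that respects the capacities:
  #1 (cap 15, load 13): S1, S4 — cost 3×8 + 10×4 = 64
  #3 (cap 16, load 16): S2, S3 — cost 7×11 + 9×5 = 122
  Shipping 186, fixed 144 → total 330.
  Any other capacity-feasible assignment to {#1, #3} ships for at least 186.
Compare {#3, #4}: its best feasible assignment gives total 348.
Compare {#1, #4}: its best feasible assignment gives total 363.
Every other set of open sites that can feasibly serve all demand totals ≥ 348 even under its best assignment. Minimum: 330.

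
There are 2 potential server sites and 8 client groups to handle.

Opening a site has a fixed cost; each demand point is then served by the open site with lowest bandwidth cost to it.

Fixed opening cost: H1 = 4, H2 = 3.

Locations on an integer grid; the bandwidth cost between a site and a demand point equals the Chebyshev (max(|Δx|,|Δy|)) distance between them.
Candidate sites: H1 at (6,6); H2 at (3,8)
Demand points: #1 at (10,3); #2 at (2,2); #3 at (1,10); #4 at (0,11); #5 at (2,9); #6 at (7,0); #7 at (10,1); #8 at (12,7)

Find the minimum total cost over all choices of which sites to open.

Open {H1, H2}: assign each demand point to its cheapest open site.
  #1→H1 4, #2→H1 4, #3→H2 2, #4→H2 3, #5→H2 1, #6→H1 6, #7→H1 5, #8→H1 6
  bandwidth cost 31, fixed 7 → total 38.
Compare {H1}: bandwidth cost 40 + fixed 4 = 44.
Compare {H2}: bandwidth cost 43 + fixed 3 = 46.

38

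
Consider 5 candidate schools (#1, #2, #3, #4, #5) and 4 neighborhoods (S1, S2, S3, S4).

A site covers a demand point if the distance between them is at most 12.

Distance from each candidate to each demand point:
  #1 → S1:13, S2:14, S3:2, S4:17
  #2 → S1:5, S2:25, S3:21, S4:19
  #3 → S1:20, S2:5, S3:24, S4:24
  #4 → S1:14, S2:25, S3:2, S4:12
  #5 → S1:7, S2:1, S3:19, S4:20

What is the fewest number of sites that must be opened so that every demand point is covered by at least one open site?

Coverage sets (demand points within 12 of each site):
  #1: {S3}
  #2: {S1}
  #3: {S2}
  #4: {S3, S4}
  #5: {S1, S2}
No single site covers all 4 demand points.
But {#4, #5} covers everything, so the minimum is 2.

2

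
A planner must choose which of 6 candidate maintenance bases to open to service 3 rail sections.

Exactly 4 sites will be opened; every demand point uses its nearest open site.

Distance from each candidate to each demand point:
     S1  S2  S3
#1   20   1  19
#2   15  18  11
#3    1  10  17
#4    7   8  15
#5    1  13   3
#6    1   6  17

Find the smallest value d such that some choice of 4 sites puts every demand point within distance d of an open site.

3

Open {#1, #2, #3, #5}.
  Farthest demand point is S3 at distance 3 (to #5); all others are ≤ 3.
With {#1, #2, #4, #5} the worst case is 3.
With {#1, #2, #5, #6} the worst case is 3.
No size-4 selection achieves below 3.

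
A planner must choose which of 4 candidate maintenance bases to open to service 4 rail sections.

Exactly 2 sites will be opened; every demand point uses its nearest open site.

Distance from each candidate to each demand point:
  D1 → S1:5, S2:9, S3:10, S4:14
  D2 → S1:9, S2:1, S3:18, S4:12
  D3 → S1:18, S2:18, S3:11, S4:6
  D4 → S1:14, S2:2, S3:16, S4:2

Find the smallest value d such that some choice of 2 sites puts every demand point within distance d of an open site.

10

Open {D1, D3}.
  Farthest demand point is S3 at distance 10 (to D1); all others are ≤ 10.
With {D1, D4} the worst case is 10.
With {D2, D3} the worst case is 11.
No size-2 selection achieves below 10.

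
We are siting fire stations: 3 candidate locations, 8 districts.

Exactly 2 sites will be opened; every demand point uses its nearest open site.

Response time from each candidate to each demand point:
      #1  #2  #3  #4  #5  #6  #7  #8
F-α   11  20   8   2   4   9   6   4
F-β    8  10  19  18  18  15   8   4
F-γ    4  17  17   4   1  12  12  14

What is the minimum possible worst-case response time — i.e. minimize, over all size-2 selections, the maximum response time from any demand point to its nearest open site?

Open {F-α, F-β}.
  Farthest demand point is #2 at response time 10 (to F-β); all others are ≤ 10.
With {F-α, F-γ} the worst case is 17.
With {F-β, F-γ} the worst case is 17.
No size-2 selection achieves below 10.

10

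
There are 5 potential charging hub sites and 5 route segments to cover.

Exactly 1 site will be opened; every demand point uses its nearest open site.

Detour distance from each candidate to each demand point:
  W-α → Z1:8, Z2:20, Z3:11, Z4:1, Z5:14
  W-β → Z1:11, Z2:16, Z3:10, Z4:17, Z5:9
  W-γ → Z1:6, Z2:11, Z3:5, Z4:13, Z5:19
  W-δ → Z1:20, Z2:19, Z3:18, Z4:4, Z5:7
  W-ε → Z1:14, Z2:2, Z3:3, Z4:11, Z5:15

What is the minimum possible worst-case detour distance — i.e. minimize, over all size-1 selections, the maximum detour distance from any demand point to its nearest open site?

Open {W-ε}.
  Farthest demand point is Z5 at detour distance 15 (to W-ε); all others are ≤ 15.
With {W-β} the worst case is 17.
With {W-γ} the worst case is 19.
No size-1 selection achieves below 15.

15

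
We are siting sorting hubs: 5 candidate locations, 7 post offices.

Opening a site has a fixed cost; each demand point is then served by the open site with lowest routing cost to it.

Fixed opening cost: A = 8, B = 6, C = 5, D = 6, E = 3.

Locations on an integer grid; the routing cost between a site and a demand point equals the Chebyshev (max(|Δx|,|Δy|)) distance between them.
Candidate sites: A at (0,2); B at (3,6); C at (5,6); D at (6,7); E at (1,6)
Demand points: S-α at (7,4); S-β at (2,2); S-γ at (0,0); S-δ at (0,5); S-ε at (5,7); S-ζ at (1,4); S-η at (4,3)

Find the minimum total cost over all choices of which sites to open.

27

Open {C, E}: assign each demand point to its cheapest open site.
  S-α→C 2, S-β→C 4, S-γ→C 6, S-δ→E 1, S-ε→C 1, S-ζ→E 2, S-η→C 3
  routing cost 19, fixed 8 → total 27.
Compare {A, C}: routing cost 15 + fixed 13 = 28.
Compare {E}: routing cost 26 + fixed 3 = 29.
Compare {D, E}: routing cost 20 + fixed 9 = 29.
All other subsets cost ≥ 28. Minimum total cost: 27.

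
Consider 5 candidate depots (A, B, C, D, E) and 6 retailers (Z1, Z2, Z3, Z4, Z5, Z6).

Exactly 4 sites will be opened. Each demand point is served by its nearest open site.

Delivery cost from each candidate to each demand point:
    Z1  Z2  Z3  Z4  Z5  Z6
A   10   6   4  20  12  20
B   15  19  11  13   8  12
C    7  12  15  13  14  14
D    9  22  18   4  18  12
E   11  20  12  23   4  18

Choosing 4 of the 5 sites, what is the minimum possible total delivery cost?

Open {A, C, D, E}.
  Z1→C 7, Z2→A 6, Z3→A 4, Z4→D 4, Z5→E 4, Z6→D 12  ⇒ total 37.
Compare {A, B, D, E}: total 39.
Compare {A, B, C, D}: total 41.
No size-4 selection does better; minimum is 37.

37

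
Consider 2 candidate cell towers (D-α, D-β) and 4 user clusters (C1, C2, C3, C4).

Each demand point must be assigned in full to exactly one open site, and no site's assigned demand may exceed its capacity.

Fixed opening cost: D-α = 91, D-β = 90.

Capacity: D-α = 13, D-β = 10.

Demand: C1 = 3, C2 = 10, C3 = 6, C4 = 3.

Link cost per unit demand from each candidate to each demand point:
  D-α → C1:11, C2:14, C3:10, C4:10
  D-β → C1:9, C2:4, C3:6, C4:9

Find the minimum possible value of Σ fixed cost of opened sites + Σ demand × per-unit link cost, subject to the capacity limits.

344

Open {D-α, D-β}; cheapest assignment that respects the capacities:
  D-α (cap 13, load 12): C1, C3, C4 — cost 3×11 + 6×10 + 3×10 = 123
  D-β (cap 10, load 10): C2 — cost 10×4 = 40
  Shipping 163, fixed 181 → total 344.
  Any other capacity-feasible assignment to {D-α, D-β} ships for at least 163.
Total demand is 22 and no other set of sites has combined capacity ≥ 22, so {D-α, D-β} is the only feasible choice of open sites. Minimum: 344.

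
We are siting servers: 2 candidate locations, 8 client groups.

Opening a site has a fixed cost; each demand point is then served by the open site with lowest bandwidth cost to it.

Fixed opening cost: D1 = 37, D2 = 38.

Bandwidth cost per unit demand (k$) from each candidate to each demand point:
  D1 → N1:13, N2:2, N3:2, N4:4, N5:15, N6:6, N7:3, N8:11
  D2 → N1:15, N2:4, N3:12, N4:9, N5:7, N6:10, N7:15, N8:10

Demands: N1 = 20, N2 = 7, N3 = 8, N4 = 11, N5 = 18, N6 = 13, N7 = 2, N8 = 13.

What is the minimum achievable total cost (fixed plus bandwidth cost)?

Open {D1, D2}: assign each demand point to its cheapest open site.
  N1→D1 20×13=260, N2→D1 7×2=14, N3→D1 8×2=16, N4→D1 11×4=44, N5→D2 18×7=126, N6→D1 13×6=78, N7→D1 2×3=6, N8→D2 13×10=130
  bandwidth cost 674, fixed 75 → total 749.
Compare {D1}: bandwidth cost 831 + fixed 37 = 868.
Compare {D2}: bandwidth cost 939 + fixed 38 = 977.

749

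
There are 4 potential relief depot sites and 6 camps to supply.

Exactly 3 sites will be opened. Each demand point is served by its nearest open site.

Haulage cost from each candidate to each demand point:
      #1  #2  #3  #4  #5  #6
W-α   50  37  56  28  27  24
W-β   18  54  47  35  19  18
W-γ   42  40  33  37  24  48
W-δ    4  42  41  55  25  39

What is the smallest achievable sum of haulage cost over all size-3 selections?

Open {W-α, W-β, W-δ}.
  #1→W-δ 4, #2→W-α 37, #3→W-δ 41, #4→W-α 28, #5→W-β 19, #6→W-β 18  ⇒ total 147.
Compare {W-β, W-γ, W-δ}: total 149.
Compare {W-α, W-γ, W-δ}: total 150.
No size-3 selection does better; minimum is 147.

147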